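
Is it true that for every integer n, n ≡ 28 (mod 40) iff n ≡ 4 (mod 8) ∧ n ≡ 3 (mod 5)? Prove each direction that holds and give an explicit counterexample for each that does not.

The biconditional holds.

(⟹) Suppose n ≡ 28 (mod 40); write n = 40j + 28. Since 8 ∣ 40, reducing mod 8 gives n ≡ 28 ≡ 4 (mod 8); since 5 ∣ 40, reducing mod 5 gives n ≡ 28 ≡ 3 (mod 5).

(⟸) Conversely, if n ≡ 4 (mod 8) and n ≡ 3 (mod 5), then by the Chinese remainder theorem n ≡ 28 (mod 40). This is exactly n ≡ 28 (mod 40).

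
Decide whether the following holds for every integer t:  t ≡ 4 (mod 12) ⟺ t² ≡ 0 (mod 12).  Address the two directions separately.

Neither direction holds.

(⟹) This fails: take t = 4. Then 4 ≡ 4 (mod 12), but 4² = 16 ≡ 4 (mod 12), not 0.

(⟸) This fails: take t = 0. Then 0² = 0 ≡ 0 (mod 12), yet 0 ≡ 0 (mod 12), not 4.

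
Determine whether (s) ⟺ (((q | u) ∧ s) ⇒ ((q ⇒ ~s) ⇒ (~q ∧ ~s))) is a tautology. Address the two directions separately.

Both directions fail.

[⇒] This fails. Under q = F, u = T, s = T, the left side is true but the right side is false.

[⇐] This fails. Under q = F, u = F, s = F, the left side is false but the right side is true.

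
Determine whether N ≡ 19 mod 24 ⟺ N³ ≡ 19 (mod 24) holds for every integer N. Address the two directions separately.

(→) Suppose N ≡ 19 mod 24. Write N = 24j + 19. Then (24j + 19)³ = 13824j³ + 32832j² + 25992j + 6859 = 24(576j³ + 1368j² + 1083j + 285) + 19, so N³ ≡ 19 (mod 24).

(←) Conversely, suppose N³ ≡ 19 (mod 24). The only residue r in {0, …, 23} with r³ ≡ 19 (mod 24) is r = 19, so N ≡ 19 (mod 24).

Both implications hold.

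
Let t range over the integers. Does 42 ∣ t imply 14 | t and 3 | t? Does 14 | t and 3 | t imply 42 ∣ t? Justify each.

Both directions hold.

[⇒] If 42 ∣ t, write t = 42q. Since 42 = 3·14, t = 14·(3q), so 14 ∣ t; and since 42 = 14·3, t = 3·(14q), so 3 ∣ t.

[⇐] Suppose 14 ∣ t and 3 ∣ t. Any common multiple of 14 and 3 is a multiple of their lcm; here gcd(14, 3) = 1, so lcm(14, 3) = 14·3 = 42, so 42 ∣ t.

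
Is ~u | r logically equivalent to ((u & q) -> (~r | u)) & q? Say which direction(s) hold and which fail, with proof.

(⟹) This fails. Under q = F, r = F, u = F, the left side is true but the right side is false.

(⟸) This fails. Under q = T, r = F, u = T, the left side is false but the right side is true.

Neither implication holds.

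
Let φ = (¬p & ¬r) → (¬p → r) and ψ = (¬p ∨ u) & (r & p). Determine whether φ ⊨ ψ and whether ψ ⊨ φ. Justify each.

(→) This fails. Under u = F, r = T, p = F, the left side is true but the right side is false.

(←) Assume the antecedent. If u is true, the antecedent forces (u = T, r = T, p = T), and (¬p & ¬r) → (¬p → r) holds there. If u is false, the antecedent cannot hold. Either way (¬p & ¬r) → (¬p → r) holds.

(⇒) fails; (⇐) holds.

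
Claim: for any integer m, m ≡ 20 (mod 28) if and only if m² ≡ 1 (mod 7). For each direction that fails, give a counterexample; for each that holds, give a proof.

Only the forward direction holds.

[⇒] Suppose m ≡ 20 (mod 28). Then m² ≡ 20² = 400 (mod 28), and since 7 ∣ 28, also m² ≡ 1 (mod 7).

[⇐] This fails: take m = 1. Then 1² = 1 ≡ 1 (mod 7), yet 1 ≡ 1 (mod 28), not 20.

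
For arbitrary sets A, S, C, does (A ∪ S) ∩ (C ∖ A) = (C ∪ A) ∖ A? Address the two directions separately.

(⟹) Let x ∈ (A ∪ S) ∩ (C ∖ A). Then x ∈ S ∩ C and x ∉ A, from which x ∈ (C ∪ A) ∖ A.

(⟸) This inclusion fails. Take A = ∅, S = ∅, C = {1}; then 1 ∈ (C ∪ A) ∖ A but 1 ∉ (A ∪ S) ∩ (C ∖ A).

Only the forward inclusion holds.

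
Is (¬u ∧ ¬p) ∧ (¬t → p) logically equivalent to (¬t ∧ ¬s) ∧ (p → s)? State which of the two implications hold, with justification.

(→) This fails. Under p = F, t = T, s = F, u = F, the left side is true but the right side is false.

(←) This fails. Under p = F, t = F, s = F, u = F, the left side is false but the right side is true.

(⇒) fails and (⇐) fails.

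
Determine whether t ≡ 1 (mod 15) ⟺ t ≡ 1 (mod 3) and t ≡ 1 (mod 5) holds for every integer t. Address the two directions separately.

Both implications hold.

(←) If t ≡ 1 (mod 3) and t ≡ 1 (mod 5), then by the Chinese remainder theorem t ≡ 1 (mod 15). This is exactly t ≡ 1 (mod 15).

(→) Suppose t ≡ 1 (mod 15); write t = 15j + 1. Since 3 ∣ 15, reducing mod 3 gives t ≡ 1 (mod 3); since 5 ∣ 15, reducing mod 5 gives t ≡ 1 (mod 5).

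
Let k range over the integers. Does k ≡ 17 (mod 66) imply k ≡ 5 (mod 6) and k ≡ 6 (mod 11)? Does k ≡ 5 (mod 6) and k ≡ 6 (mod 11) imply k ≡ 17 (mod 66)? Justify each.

Forward direction. Suppose k ≡ 17 (mod 66); write k = 66j + 17. Since 6 ∣ 66, reducing mod 6 gives k ≡ 17 ≡ 5 (mod 6); since 11 ∣ 66, reducing mod 11 gives k ≡ 17 ≡ 6 (mod 11).

Converse. If k ≡ 5 (mod 6) and k ≡ 6 (mod 11), then by the Chinese remainder theorem k ≡ 17 (mod 66). This is exactly k ≡ 17 (mod 66).

Both implications hold.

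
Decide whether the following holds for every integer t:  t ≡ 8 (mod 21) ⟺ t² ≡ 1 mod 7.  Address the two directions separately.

Not equivalent: only (⇒) holds.

(⟹) Suppose t ≡ 8 (mod 21). Then t² ≡ 8² = 64 (mod 21), and since 7 ∣ 21, also t² ≡ 1 (mod 7).

(⟸) This fails: take t = 1. Then 1² = 1 ≡ 1 (mod 7), yet 1 ≡ 1 (mod 21), not 8.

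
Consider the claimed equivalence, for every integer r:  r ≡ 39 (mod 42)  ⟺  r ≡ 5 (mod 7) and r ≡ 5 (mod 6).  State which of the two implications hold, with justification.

(⇒) fails and (⇐) fails.

(→) This fails: r = 39 gives 39 ≡ 39 (mod 42) but 39 ≡ 4 (mod 7), so the conjunction on the right does not hold.

(←) This fails: r = 5 satisfies both congruences on the right (5 ≡ 5 mod 7 and 5 ≡ 5 mod 6) yet 5 ≡ 5 (mod 42), not 39.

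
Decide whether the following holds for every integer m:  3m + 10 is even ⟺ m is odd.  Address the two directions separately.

(→) This fails: m = 0 gives 3m + 10 = 10, which is even, but 0 is even, not odd.

(←) This also fails: m = 5 is odd, but 3m + 10 = 25 is odd, not even.

Neither direction holds.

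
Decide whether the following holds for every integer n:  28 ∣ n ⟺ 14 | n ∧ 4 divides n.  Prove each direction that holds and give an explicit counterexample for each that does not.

(⟹) If 28 ∣ n, write n = 28q. Since 28 = 2·14, n = 14·(2q), so 14 ∣ n; and since 28 = 7·4, n = 4·(7q), so 4 ∣ n.

(⟸) Suppose 14 ∣ n and 4 ∣ n. Any common multiple of 14 and 4 is a multiple of their lcm; here lcm(14, 4) = 14·4/gcd(14, 4) = 56/2 = 28, so 28 ∣ n.

The biconditional holds.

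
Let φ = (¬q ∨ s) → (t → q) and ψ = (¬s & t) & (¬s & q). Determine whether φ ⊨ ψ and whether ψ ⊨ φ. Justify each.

Not equivalent: only (⇐) holds.

(⟹) This fails. Under s = F, t = F, q = F, the left side is true but the right side is false.

(⟸) Assume the antecedent. If s is true, the antecedent cannot hold. If s is false, the antecedent forces (s = F, t = T, q = T), and (¬q ∨ s) → (t → q) holds there. Either way (¬q ∨ s) → (t → q) holds.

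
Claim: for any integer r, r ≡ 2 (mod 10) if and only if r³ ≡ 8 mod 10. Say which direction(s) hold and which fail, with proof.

The biconditional holds.

(←) Suppose r³ ≡ 8 (mod 10). The only residue r in {0, …, 9} with r³ ≡ 8 (mod 10) is r = 2, so r ≡ 2 (mod 10).

(→) Suppose r ≡ 2 (mod 10). Write r = 10j + 2. Then (10j + 2)³ = 1000j³ + 600j² + 120j + 8 = 10(100j³ + 60j² + 12j) + 8, so r³ ≡ 8 (mod 10).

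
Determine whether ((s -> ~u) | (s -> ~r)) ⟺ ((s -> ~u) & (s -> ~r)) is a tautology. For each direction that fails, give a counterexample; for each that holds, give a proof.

(⇒) fails; (⇐) holds.

[⇐] Assume the antecedent. If u is true, the antecedent forces (u = T, r = F, s = F) or (u = T, r = T, s = F), and (s -> ~u) | (s -> ~r) holds there. If u is false, (s -> ~u) | (s -> ~r) reduces to true regardless of the other variables. Either way (s -> ~u) | (s -> ~r) holds.

[⇒] This fails. Under u = T, r = F, s = T, the left side is true but the right side is false.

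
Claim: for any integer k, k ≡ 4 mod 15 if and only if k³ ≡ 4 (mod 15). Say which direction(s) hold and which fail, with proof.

(⇒) Suppose k ≡ 4 mod 15. Write k = 15j + 4. Then (15j + 4)³ = 3375j³ + 2700j² + 720j + 64 = 15(225j³ + 180j² + 48j + 4) + 4, so k³ ≡ 4 (mod 15).

(⇐) Conversely, suppose k³ ≡ 4 (mod 15). The only residue r in {0, …, 14} with r³ ≡ 4 (mod 15) is r = 4, so k ≡ 4 (mod 15).

The biconditional holds.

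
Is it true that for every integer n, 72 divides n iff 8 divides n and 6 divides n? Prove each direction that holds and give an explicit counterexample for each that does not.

(→) If 72 ∣ n, write n = 72q. Since 72 = 9·8, n = 8·(9q), so 8 ∣ n; and since 72 = 12·6, n = 6·(12q), so 6 ∣ n.

(←) This fails: take n = 24. Both 8 ∣ 24 and 6 ∣ 24, yet 24 is not a multiple of 72 (since 24 = 0·72 + 24), so 72 ∤ 24.

Not equivalent: only (⇒) holds.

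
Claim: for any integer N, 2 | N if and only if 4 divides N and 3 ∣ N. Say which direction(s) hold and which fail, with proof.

(⇐) Suppose 4 ∣ N and 3 ∣ N. Any common multiple of 4 and 3 is a multiple of their lcm; here gcd(4, 3) = 1, so lcm(4, 3) = 4·3 = 12, so 12 ∣ N. Since 2 ∣ 12, it follows that 2 ∣ N.

(⇒) This fails: take N = 2. Certainly 2 ∣ 2, but 4 ∤ 2.

Only the reverse direction holds.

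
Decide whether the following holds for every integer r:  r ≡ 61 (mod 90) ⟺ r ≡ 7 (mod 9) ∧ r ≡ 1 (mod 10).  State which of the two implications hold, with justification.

Both directions hold.

[⇒] Suppose r ≡ 61 (mod 90); write r = 90j + 61. Since 9 ∣ 90, reducing mod 9 gives r ≡ 61 ≡ 7 (mod 9); since 10 ∣ 90, reducing mod 10 gives r ≡ 61 ≡ 1 (mod 10).

[⇐] Conversely, if r ≡ 7 (mod 9) and r ≡ 1 (mod 10), then by the Chinese remainder theorem r ≡ 61 (mod 90). This is exactly r ≡ 61 (mod 90).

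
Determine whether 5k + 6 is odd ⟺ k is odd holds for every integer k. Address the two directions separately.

Equivalent; both directions hold.

(⇒) Suppose 5k + 6 is odd. Since 5 is odd, 5k and k have the same parity, so 5k + 6 ≡ k + 6 (mod 2). As 6 is even, 5k + 6 is odd exactly when k is odd. Thus k is odd.

(⇐) Conversely, suppose k is odd; write k = 2j + 1. Then 5k + 6 = 5·(2j + 1) + 6 = 2·5j + 11, which is odd.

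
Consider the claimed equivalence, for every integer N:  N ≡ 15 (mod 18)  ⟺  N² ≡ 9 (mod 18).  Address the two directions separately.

(⟹) Suppose N ≡ 15 (mod 18). Write N = 18j + 15. Then (18j + 15)² = 324j² + 540j + 225 = 18(18j² + 30j + 12) + 9, so N² ≡ 9 (mod 18).

(⟸) This fails: take N = 3. Then 3² = 9 ≡ 9 (mod 18), yet 3 ≡ 3 (mod 18), not 15.

Not equivalent: only (⇒) holds.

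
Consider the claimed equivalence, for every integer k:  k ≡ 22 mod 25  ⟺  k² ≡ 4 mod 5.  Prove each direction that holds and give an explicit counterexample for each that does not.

(→) Suppose k ≡ 22 (mod 25). Then k² ≡ 22² = 484 (mod 25), and since 5 ∣ 25, also k² ≡ 4 (mod 5).

(←) This fails: take k = 2. Then 2² = 4 ≡ 4 (mod 5), yet 2 ≡ 2 (mod 25), not 22.

(⇒) holds; (⇐) fails.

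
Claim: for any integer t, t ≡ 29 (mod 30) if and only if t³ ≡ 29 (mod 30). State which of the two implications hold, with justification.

Both implications hold.

Forward direction. Suppose t ≡ 29 (mod 30). Write t = 30j + 29. Then (30j + 29)³ = 27000j³ + 78300j² + 75690j + 24389 = 30(900j³ + 2610j² + 2523j + 812) + 29, so t³ ≡ 29 (mod 30).

Converse. Suppose t³ ≡ 29 (mod 30). The only residue r in {0, …, 29} with r³ ≡ 29 (mod 30) is r = 29, so t ≡ 29 (mod 30).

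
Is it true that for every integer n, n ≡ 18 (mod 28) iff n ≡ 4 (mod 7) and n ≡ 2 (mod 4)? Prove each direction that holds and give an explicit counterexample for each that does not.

Both implications hold.

(⟹) Suppose n ≡ 18 (mod 28); write n = 28j + 18. Since 7 ∣ 28, reducing mod 7 gives n ≡ 18 ≡ 4 (mod 7); since 4 ∣ 28, reducing mod 4 gives n ≡ 18 ≡ 2 (mod 4).

(⟸) Conversely, if n ≡ 4 (mod 7) and n ≡ 2 (mod 4), then by the Chinese remainder theorem n ≡ 18 (mod 28). This is exactly n ≡ 18 (mod 28).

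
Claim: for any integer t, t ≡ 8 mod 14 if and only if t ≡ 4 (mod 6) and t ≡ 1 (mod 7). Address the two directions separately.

Only the reverse direction holds.

[⇐] If t ≡ 4 (mod 6) and t ≡ 1 (mod 7), then by the Chinese remainder theorem t ≡ 22 (mod 42). Since 22 ≡ 8 (mod 14) and 14 ∣ 42, we get t ≡ 8 (mod 14).

[⇒] This fails: t = 8 gives 8 ≡ 8 (mod 14) but 8 ≡ 2 (mod 6), so the conjunction on the right does not hold.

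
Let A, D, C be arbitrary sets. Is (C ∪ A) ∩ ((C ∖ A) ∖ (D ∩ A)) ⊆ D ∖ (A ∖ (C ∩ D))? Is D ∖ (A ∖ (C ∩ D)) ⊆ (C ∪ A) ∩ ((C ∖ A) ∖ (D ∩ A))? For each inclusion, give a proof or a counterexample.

(⊆) This inclusion fails. Take A = ∅, D = ∅, C = {1}; then 1 ∈ (C ∪ A) ∩ ((C ∖ A) ∖ (D ∩ A)) but 1 ∉ D ∖ (A ∖ (C ∩ D)).

(⊇) This inclusion fails. Take A = ∅, D = {1}, C = ∅; then 1 ∈ D ∖ (A ∖ (C ∩ D)) but 1 ∉ (C ∪ A) ∩ ((C ∖ A) ∖ (D ∩ A)).

Both inclusions fail.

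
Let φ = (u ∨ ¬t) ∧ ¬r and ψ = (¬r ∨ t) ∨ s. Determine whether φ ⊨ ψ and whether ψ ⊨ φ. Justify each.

Not equivalent: only (⇒) holds.

(→) Assume the antecedent. If r is true, the antecedent cannot hold. If r is false, (¬r ∨ t) ∨ s reduces to true regardless of the other variables. Either way (¬r ∨ t) ∨ s holds.

(←) This fails. Under u = F, t = T, r = F, s = F, the left side is false but the right side is true.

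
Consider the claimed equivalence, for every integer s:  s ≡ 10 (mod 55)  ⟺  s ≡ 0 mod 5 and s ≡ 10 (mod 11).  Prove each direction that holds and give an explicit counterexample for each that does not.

Both directions hold.

(→) Suppose s ≡ 10 (mod 55); write s = 55j + 10. Since 5 ∣ 55, reducing mod 5 gives s ≡ 10 ≡ 0 (mod 5); since 11 ∣ 55, reducing mod 11 gives s ≡ 10 (mod 11).

(←) Conversely, if s ≡ 0 (mod 5) and s ≡ 10 (mod 11), then by the Chinese remainder theorem s ≡ 10 (mod 55). This is exactly s ≡ 10 (mod 55).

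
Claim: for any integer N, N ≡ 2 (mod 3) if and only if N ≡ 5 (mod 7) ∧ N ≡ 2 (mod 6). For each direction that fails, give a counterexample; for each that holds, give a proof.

(⟹) This fails: N = 32 gives 32 ≡ 2 (mod 3) but 32 ≡ 4 (mod 7), so the conjunction on the right does not hold.

(⟸) Conversely, if N ≡ 5 (mod 7) and N ≡ 2 (mod 6), then by the Chinese remainder theorem N ≡ 26 (mod 42). Since 26 ≡ 2 (mod 3) and 3 ∣ 42, we get N ≡ 2 (mod 3).

Only the reverse direction holds.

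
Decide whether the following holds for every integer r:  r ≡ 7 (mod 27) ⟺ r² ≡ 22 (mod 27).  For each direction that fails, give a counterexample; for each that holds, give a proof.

[⇒] Suppose r ≡ 7 (mod 27). Write r = 27j + 7. Then (27j + 7)² = 729j² + 378j + 49 = 27(27j² + 14j + 1) + 22, so r² ≡ 22 (mod 27).

[⇐] This fails: take r = 20. Then 20² = 400 ≡ 22 (mod 27), yet 20 ≡ 20 (mod 27), not 7.

Only the forward direction holds.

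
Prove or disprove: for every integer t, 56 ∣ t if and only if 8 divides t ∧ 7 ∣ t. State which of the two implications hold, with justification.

(⟹) If 56 ∣ t, write t = 56q. Since 56 = 7·8, t = 8·(7q), so 8 ∣ t; and since 56 = 8·7, t = 7·(8q), so 7 ∣ t.

(⟸) Suppose 8 ∣ t and 7 ∣ t. Any common multiple of 8 and 7 is a multiple of their lcm; here gcd(8, 7) = 1, so lcm(8, 7) = 8·7 = 56, so 56 ∣ t.

Both directions hold; the statement is true.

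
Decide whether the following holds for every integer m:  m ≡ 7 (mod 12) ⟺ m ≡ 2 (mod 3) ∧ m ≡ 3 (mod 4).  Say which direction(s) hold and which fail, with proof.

(⇒) fails and (⇐) fails.

(→) This fails: m = 7 gives 7 ≡ 7 (mod 12) but 7 ≡ 1 (mod 3), so the conjunction on the right does not hold.

(←) This fails: m = 11 satisfies both congruences on the right (11 ≡ 2 mod 3 and 11 ≡ 3 mod 4) yet 11 ≡ 11 (mod 12), not 7.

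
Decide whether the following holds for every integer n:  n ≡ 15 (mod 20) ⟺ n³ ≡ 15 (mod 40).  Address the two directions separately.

The forward direction fails; the converse holds.

(⇒) This fails: take n = 35. Then 35 ≡ 15 (mod 20), but 35³ = 42875 ≡ 35 (mod 40), not 15.

(⇐) Conversely, the residues r modulo 40 with r³ ≡ 15 (mod 40) are exactly {15}, and each is ≡ 15 (mod 20).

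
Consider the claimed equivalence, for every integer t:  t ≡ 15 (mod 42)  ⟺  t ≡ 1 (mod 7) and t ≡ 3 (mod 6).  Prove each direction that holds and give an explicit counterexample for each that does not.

Forward direction. Suppose t ≡ 15 (mod 42); write t = 42j + 15. Since 7 ∣ 42, reducing mod 7 gives t ≡ 15 ≡ 1 (mod 7); since 6 ∣ 42, reducing mod 6 gives t ≡ 15 ≡ 3 (mod 6).

Converse. If t ≡ 1 (mod 7) and t ≡ 3 (mod 6), then by the Chinese remainder theorem t ≡ 15 (mod 42). This is exactly t ≡ 15 (mod 42).

Equivalent; both directions hold.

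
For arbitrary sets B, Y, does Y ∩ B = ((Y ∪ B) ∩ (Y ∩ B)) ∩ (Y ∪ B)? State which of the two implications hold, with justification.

(⊆) Let x ∈ Y ∩ B. Then x ∈ B ∩ Y, from which x ∈ ((Y ∪ B) ∩ (Y ∩ B)) ∩ (Y ∪ B).

(⊇) Let x ∈ ((Y ∪ B) ∩ (Y ∩ B)) ∩ (Y ∪ B). Then x ∈ B ∩ Y, from which x ∈ Y ∩ B.

Both inclusions hold; the sets are equal.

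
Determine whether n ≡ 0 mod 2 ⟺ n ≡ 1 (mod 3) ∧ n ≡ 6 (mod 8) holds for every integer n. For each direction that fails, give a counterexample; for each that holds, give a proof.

[⇒] This fails: n = 0 gives 0 ≡ 0 (mod 2) but 0 ≡ 0 (mod 3), so the conjunction on the right does not hold.

[⇐] Conversely, if n ≡ 1 (mod 3) and n ≡ 6 (mod 8), then by the Chinese remainder theorem n ≡ 22 (mod 24). Since 22 ≡ 0 (mod 2) and 2 ∣ 24, we get n ≡ 0 (mod 2).

Only the converse holds.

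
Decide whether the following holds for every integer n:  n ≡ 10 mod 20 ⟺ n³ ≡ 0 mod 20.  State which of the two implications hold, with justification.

(→) Suppose n ≡ 10 mod 20. Write n = 20j + 10. Then (20j + 10)³ = 8000j³ + 12000j² + 6000j + 1000 = 20(400j³ + 600j² + 300j + 50) + 0, so n³ ≡ 0 (mod 20).

(←) This fails: take n = 0. Then 0³ = 0 ≡ 0 (mod 20), yet 0 ≡ 0 (mod 20), not 10.

Only the forward implication holds.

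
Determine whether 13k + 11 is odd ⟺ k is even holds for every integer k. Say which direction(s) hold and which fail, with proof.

Both directions hold.

Forward direction. Suppose 13k + 11 is odd. Since 13 is odd, 13k and k have the same parity, so 13k + 11 ≡ k + 11 (mod 2). As 11 is odd, 13k + 11 is odd exactly when k is even. Thus k is even.

Converse. Suppose k is even; write k = 2j. Then 13k + 11 = 13·(2j) + 11 = 2·13j + 11, which is odd.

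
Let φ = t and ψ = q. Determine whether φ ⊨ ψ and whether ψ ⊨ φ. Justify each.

(⟹) This fails. Under t = T, q = F, the left side is true but the right side is false.

(⟸) This fails. Under t = F, q = T, the left side is false but the right side is true.

(⇒) fails and (⇐) fails.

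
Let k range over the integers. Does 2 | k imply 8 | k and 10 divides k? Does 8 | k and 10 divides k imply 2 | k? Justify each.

The forward direction fails; the converse holds.

(⟹) This fails: take k = 2. Certainly 2 ∣ 2, but 8 ∤ 2.

(⟸) Suppose 8 ∣ k and 10 ∣ k. Any common multiple of 8 and 10 is a multiple of their lcm; here lcm(8, 10) = 8·10/gcd(8, 10) = 80/2 = 40, so 40 ∣ k. Since 2 ∣ 40, it follows that 2 ∣ k.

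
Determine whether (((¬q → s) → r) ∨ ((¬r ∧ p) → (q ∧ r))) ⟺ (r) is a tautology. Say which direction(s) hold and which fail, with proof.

Not equivalent: only (⇐) holds.

(←) Assume the antecedent. If r is true, the consequent reduces to true regardless of the other variables. If r is false, the antecedent cannot hold. Either way the consequent holds.

(→) This fails. Under p = F, q = F, s = F, r = F, the left side is true but the right side is false.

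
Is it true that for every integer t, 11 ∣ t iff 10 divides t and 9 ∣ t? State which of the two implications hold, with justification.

(⇒) This fails: take t = 11. Certainly 11 ∣ 11, but 10 ∤ 11.

(⇐) This fails: take t = 90. Both 10 ∣ 90 and 9 ∣ 90, yet 90 is not a multiple of 11 (since 90 = 8·11 + 2), so 11 ∤ 90.

Both directions fail.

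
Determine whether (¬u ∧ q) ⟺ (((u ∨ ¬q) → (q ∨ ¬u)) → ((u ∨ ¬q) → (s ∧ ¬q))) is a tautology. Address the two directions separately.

(⇒) holds; (⇐) fails.

(⟹) Assume the antecedent. If q is true, the antecedent forces (q = T, s = F, u = F) or (q = T, s = T, u = F), and the consequent holds there. If q is false, the antecedent cannot hold. Either way the consequent holds.

(⟸) This fails. Under q = F, s = T, u = F, the left side is false but the right side is true.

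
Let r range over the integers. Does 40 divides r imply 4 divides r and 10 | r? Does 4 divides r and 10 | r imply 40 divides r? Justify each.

Not equivalent: only (⇒) holds.

(⇒) If 40 ∣ r, write r = 40q. Since 40 = 10·4, r = 4·(10q), so 4 ∣ r; and since 40 = 4·10, r = 10·(4q), so 10 ∣ r.

(⇐) This fails: take r = 20. Both 4 ∣ 20 and 10 ∣ 20, yet 20 is not a multiple of 40 (since 20 = 0·40 + 20), so 40 ∤ 20.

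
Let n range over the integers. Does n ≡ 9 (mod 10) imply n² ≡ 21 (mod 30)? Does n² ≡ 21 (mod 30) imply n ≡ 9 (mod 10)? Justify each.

Neither implication holds.

Forward direction. This fails: take n = 19. Then 19 ≡ 9 (mod 10), but 19² = 361 ≡ 1 (mod 30), not 21.

Converse. This fails: take n = 21. Then 21² = 441 ≡ 21 (mod 30), yet 21 ≡ 1 (mod 10), not 9.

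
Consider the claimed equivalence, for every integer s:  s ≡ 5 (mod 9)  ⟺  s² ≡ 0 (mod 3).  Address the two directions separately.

(→) This fails: take s = 5. Then 5 ≡ 5 (mod 9), but 5² = 25 ≡ 1 (mod 3), not 0.

(←) This fails: take s = 0. Then 0² = 0 ≡ 0 (mod 3), yet 0 ≡ 0 (mod 9), not 5.

Neither direction holds.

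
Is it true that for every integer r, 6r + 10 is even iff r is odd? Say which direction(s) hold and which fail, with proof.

Only the converse holds.

Forward direction. This fails: take r = 2. Then 6r + 10 = 22, which is even, yet r = 2 is even, not odd.

Converse. Suppose r is odd. Since 6 is even, 6r is even for every r, so 6r + 10 has the same parity as 10, which is even. Hence 6r + 10 is even.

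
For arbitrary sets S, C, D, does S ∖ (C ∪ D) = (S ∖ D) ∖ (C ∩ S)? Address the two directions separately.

The two sets are equal.

(⊆) Let x ∈ S ∖ (C ∪ D). Then x ∈ S and x ∉ C, D, from which x ∈ (S ∖ D) ∖ (C ∩ S).

(⊇) Let x ∈ (S ∖ D) ∖ (C ∩ S). Then x ∈ S and x ∉ C, D, from which x ∈ S ∖ (C ∪ D).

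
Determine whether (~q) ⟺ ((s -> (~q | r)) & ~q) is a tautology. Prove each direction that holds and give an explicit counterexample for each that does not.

Both directions hold.

(⇒) Assume the antecedent. If s is true, the antecedent forces (s = T, r = F, q = F) or (s = T, r = T, q = F), and (s -> (~q | r)) & ~q holds there. If s is false, the antecedent forces (s = F, r = F, q = F) or (s = F, r = T, q = F), and (s -> (~q | r)) & ~q holds there. Either way (s -> (~q | r)) & ~q holds.

(⇐) Assume the antecedent. If s is true, the antecedent forces (s = T, r = F, q = F) or (s = T, r = T, q = F), and ~q holds there. If s is false, the antecedent forces (s = F, r = F, q = F) or (s = F, r = T, q = F), and ~q holds there. Either way ~q holds.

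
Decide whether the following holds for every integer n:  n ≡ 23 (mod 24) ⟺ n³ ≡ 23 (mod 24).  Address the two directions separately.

Both implications hold.

(⟹) Suppose n ≡ 23 (mod 24). Write n = 24j + 23. Then (24j + 23)³ = 13824j³ + 39744j² + 38088j + 12167 = 24(576j³ + 1656j² + 1587j + 506) + 23, so n³ ≡ 23 (mod 24).

(⟸) Conversely, suppose n³ ≡ 23 (mod 24). The only residue r in {0, …, 23} with r³ ≡ 23 (mod 24) is r = 23, so n ≡ 23 (mod 24).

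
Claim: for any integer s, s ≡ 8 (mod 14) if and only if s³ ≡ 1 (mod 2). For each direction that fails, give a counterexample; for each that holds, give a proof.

Neither implication holds.

[⇒] This fails: take s = 8. Then 8 ≡ 8 (mod 14), but 8³ = 512 ≡ 0 (mod 2), not 1.

[⇐] This fails: take s = 1. Then 1³ = 1 ≡ 1 (mod 2), yet 1 ≡ 1 (mod 14), not 8.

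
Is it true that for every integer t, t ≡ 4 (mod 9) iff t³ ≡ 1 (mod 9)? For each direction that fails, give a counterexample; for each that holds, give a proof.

(→) Suppose t ≡ 4 (mod 9). Write t = 9j + 4. Then (9j + 4)³ = 729j³ + 972j² + 432j + 64 = 9(81j³ + 108j² + 48j + 7) + 1, so t³ ≡ 1 (mod 9).

(←) This fails: take t = 1. Then 1³ = 1 ≡ 1 (mod 9), yet 1 ≡ 1 (mod 9), not 4.

(⇒) holds; (⇐) fails.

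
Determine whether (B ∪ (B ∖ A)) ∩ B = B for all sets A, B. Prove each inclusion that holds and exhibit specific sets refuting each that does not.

(⟹) Let x ∈ (B ∪ (B ∖ A)) ∩ B. Then either x ∈ B and x ∉ A; or x ∈ A ∩ B. In each case x ∈ B, so (B ∪ (B ∖ A)) ∩ B ⊆ B.

(⟸) Let x ∈ B. Then either x ∈ B and x ∉ A; or x ∈ A ∩ B. In each case x ∈ (B ∪ (B ∖ A)) ∩ B, so B ⊆ (B ∪ (B ∖ A)) ∩ B.

The two sets are equal.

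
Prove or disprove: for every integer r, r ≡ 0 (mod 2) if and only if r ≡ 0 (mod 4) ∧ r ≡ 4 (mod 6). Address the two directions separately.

The forward direction fails; the converse holds.

(⇒) This fails: r = 0 gives 0 ≡ 0 (mod 2) but 0 ≡ 0 (mod 6), so the conjunction on the right does not hold.

(⇐) Conversely, if r ≡ 0 (mod 4) and r ≡ 4 (mod 6), then by the Chinese remainder theorem r ≡ 4 (mod 12). Since 4 ≡ 0 (mod 2) and 2 ∣ 12, we get r ≡ 0 (mod 2).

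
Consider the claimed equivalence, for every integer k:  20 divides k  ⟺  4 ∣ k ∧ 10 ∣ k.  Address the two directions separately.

Both directions hold.

[⇒] If 20 ∣ k, write k = 20q. Since 20 = 5·4, k = 4·(5q), so 4 ∣ k; and since 20 = 2·10, k = 10·(2q), so 10 ∣ k.

[⇐] Suppose 4 ∣ k and 10 ∣ k. Any common multiple of 4 and 10 is a multiple of their lcm; here lcm(4, 10) = 4·10/gcd(4, 10) = 40/2 = 20, so 20 ∣ k.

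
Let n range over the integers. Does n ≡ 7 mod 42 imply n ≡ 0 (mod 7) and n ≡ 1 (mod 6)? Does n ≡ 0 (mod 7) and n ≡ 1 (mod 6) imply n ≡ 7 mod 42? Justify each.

Both implications hold.

Converse. If n ≡ 0 (mod 7) and n ≡ 1 (mod 6), then by the Chinese remainder theorem n ≡ 7 (mod 42). This is exactly n ≡ 7 (mod 42).

Forward direction. Suppose n ≡ 7 (mod 42); write n = 42j + 7. Since 7 ∣ 42, reducing mod 7 gives n ≡ 7 ≡ 0 (mod 7); since 6 ∣ 42, reducing mod 6 gives n ≡ 7 ≡ 1 (mod 6).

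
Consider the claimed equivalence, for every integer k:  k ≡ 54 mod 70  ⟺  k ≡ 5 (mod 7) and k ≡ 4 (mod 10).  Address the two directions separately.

(←) If k ≡ 5 (mod 7) and k ≡ 4 (mod 10), then by the Chinese remainder theorem k ≡ 54 (mod 70). This is exactly k ≡ 54 (mod 70).

(→) Suppose k ≡ 54 (mod 70); write k = 70j + 54. Since 7 ∣ 70, reducing mod 7 gives k ≡ 54 ≡ 5 (mod 7); since 10 ∣ 70, reducing mod 10 gives k ≡ 54 ≡ 4 (mod 10).

The biconditional holds.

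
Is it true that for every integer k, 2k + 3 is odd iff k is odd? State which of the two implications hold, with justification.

Only the converse holds.

Converse. Suppose k is odd. Since 2 is even, 2k is even for every k, so 2k + 3 has the same parity as 3, which is odd. Hence 2k + 3 is odd.

Forward direction. This fails: take k = 4. Then 2k + 3 = 11, which is odd, yet k = 4 is even, not odd.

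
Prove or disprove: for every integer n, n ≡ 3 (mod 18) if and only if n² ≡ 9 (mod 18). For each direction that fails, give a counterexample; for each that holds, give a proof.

(⟸) This fails: take n = 9. Then 9² = 81 ≡ 9 (mod 18), yet 9 ≡ 9 (mod 18), not 3.

(⟹) Suppose n ≡ 3 (mod 18). Write n = 18j + 3. Then (18j + 3)² = 324j² + 108j + 9 = 18(18j² + 6j) + 9, so n² ≡ 9 (mod 18).

(⇒) holds; (⇐) fails.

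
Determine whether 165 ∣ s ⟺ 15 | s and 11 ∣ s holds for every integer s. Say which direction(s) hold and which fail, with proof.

(⇐) Suppose 15 ∣ s and 11 ∣ s. Any common multiple of 15 and 11 is a multiple of their lcm; here gcd(15, 11) = 1, so lcm(15, 11) = 15·11 = 165, so 165 ∣ s.

(⇒) If 165 ∣ s, write s = 165q. Since 165 = 11·15, s = 15·(11q), so 15 ∣ s; and since 165 = 15·11, s = 11·(15q), so 11 ∣ s.

Both directions hold; the statement is true.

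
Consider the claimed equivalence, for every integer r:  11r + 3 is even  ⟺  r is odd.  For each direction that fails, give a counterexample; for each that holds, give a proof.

(⟹) Suppose 11r + 3 is even. Since 11 is odd, 11r and r have the same parity, so 11r + 3 ≡ r + 3 (mod 2). As 3 is odd, 11r + 3 is even exactly when r is odd. Thus r is odd.

(⟸) Conversely, suppose r is odd; write r = 2j + 1. Then 11r + 3 = 11·(2j + 1) + 3 = 2·11j + 14, which is even.

Both implications hold.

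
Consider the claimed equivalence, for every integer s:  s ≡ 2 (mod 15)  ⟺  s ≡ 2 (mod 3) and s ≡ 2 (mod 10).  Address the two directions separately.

Only the converse holds.

Forward direction. This fails: s = 17 gives 17 ≡ 2 (mod 15) but 17 ≡ 7 (mod 10), so the conjunction on the right does not hold.

Converse. If s ≡ 2 (mod 3) and s ≡ 2 (mod 10), then by the Chinese remainder theorem s ≡ 2 (mod 30). Since 2 ≡ 2 (mod 15) and 15 ∣ 30, we get s ≡ 2 (mod 15).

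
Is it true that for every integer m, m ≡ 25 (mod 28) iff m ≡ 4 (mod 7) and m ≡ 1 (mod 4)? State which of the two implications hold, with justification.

Forward direction. Suppose m ≡ 25 (mod 28); write m = 28j + 25. Since 7 ∣ 28, reducing mod 7 gives m ≡ 25 ≡ 4 (mod 7); since 4 ∣ 28, reducing mod 4 gives m ≡ 25 ≡ 1 (mod 4).

Converse. If m ≡ 4 (mod 7) and m ≡ 1 (mod 4), then by the Chinese remainder theorem m ≡ 25 (mod 28). This is exactly m ≡ 25 (mod 28).

Equivalent; both directions hold.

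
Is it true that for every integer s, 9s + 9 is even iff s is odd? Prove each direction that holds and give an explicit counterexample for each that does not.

Both directions hold.

[⇒] Suppose 9s + 9 is even. Since 9 is odd, 9s and s have the same parity, so 9s + 9 ≡ s + 9 (mod 2). As 9 is odd, 9s + 9 is even exactly when s is odd. Thus s is odd.

[⇐] Conversely, suppose s is odd; write s = 2j + 1. Then 9s + 9 = 9·(2j + 1) + 9 = 2·9j + 18, which is even.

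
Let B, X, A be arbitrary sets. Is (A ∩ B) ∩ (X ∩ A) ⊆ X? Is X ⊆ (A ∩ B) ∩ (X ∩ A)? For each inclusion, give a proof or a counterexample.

Forward inclusion. Let x ∈ (A ∩ B) ∩ (X ∩ A). Then x ∈ B ∩ X ∩ A, from which x ∈ X.

Reverse inclusion. This inclusion fails. Take B = ∅, X = {1}, A = ∅; then 1 ∈ X but 1 ∉ (A ∩ B) ∩ (X ∩ A).

(⊆) holds; (⊇) fails.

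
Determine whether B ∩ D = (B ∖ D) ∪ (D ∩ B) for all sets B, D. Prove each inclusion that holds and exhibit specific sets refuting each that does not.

Forward inclusion. Let x ∈ B ∩ D. Then x ∈ B ∩ D, from which x ∈ (B ∖ D) ∪ (D ∩ B).

Reverse inclusion. This inclusion fails. Take B = {1}, D = ∅; then 1 ∈ (B ∖ D) ∪ (D ∩ B) but 1 ∉ B ∩ D.

Only the forward inclusion holds.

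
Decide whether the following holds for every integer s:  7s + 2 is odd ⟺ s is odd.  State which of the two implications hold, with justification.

[⇐] Suppose s is odd; write s = 2j + 1. Then 7s + 2 = 7·(2j + 1) + 2 = 2·7j + 9, which is odd.

[⇒] Suppose 7s + 2 is odd. Since 7 is odd, 7s and s have the same parity, so 7s + 2 ≡ s + 2 (mod 2). As 2 is even, 7s + 2 is odd exactly when s is odd. Thus s is odd.

Both implications hold.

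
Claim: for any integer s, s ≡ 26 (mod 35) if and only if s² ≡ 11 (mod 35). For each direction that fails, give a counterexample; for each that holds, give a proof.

Only the forward direction holds.

[⇒] Suppose s ≡ 26 (mod 35). Write s = 35j + 26. Then (35j + 26)² = 1225j² + 1820j + 676 = 35(35j² + 52j + 19) + 11, so s² ≡ 11 (mod 35).

[⇐] This fails: take s = 9. Then 9² = 81 ≡ 11 (mod 35), yet 9 ≡ 9 (mod 35), not 26.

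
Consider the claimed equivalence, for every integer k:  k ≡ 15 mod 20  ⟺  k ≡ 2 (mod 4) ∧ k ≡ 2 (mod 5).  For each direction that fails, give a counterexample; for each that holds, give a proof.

(⇒) This fails: k = 15 gives 15 ≡ 15 (mod 20) but 15 ≡ 3 (mod 4), so the conjunction on the right does not hold.

(⇐) This fails: k = 2 satisfies both congruences on the right (2 ≡ 2 mod 4 and 2 ≡ 2 mod 5) yet 2 ≡ 2 (mod 20), not 15.

Neither direction holds.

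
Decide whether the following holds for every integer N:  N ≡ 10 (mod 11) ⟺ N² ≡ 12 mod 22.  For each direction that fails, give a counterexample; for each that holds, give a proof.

(⟹) This fails: take N = 21. Then 21 ≡ 10 (mod 11), but 21² = 441 ≡ 1 (mod 22), not 12.

(⟸) This fails: take N = 12. Then 12² = 144 ≡ 12 (mod 22), yet 12 ≡ 1 (mod 11), not 10.

Neither implication holds.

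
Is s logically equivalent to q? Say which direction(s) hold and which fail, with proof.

(→) This fails. Under s = T, q = F, the left side is true but the right side is false.

(←) This fails. Under s = F, q = T, the left side is false but the right side is true.

Neither implication holds.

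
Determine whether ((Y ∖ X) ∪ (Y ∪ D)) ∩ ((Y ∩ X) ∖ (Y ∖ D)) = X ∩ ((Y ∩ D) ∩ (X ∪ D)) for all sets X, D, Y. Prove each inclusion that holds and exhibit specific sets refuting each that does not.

(⟹) Let x ∈ ((Y ∖ X) ∪ (Y ∪ D)) ∩ ((Y ∩ X) ∖ (Y ∖ D)). Then x ∈ X ∩ D ∩ Y, from which x ∈ X ∩ ((Y ∩ D) ∩ (X ∪ D)).

(⟸) Let x ∈ X ∩ ((Y ∩ D) ∩ (X ∪ D)). Then x ∈ X ∩ D ∩ Y, from which x ∈ ((Y ∖ X) ∪ (Y ∪ D)) ∩ ((Y ∩ X) ∖ (Y ∖ D)).

Both inclusions hold; the sets are equal.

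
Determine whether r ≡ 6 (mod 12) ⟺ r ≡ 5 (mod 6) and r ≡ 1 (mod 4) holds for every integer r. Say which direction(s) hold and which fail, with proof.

Neither direction holds.

(→) This fails: r = 6 gives 6 ≡ 6 (mod 12) but 6 ≡ 0 (mod 6), so the conjunction on the right does not hold.

(←) This fails: r = 5 satisfies both congruences on the right (5 ≡ 5 mod 6 and 5 ≡ 1 mod 4) yet 5 ≡ 5 (mod 12), not 6.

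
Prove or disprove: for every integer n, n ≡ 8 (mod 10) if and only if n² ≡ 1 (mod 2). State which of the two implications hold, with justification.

Both directions fail.

(⟹) This fails: take n = 8. Then 8 ≡ 8 (mod 10), but 8² = 64 ≡ 0 (mod 2), not 1.

(⟸) This fails: take n = 1. Then 1² = 1 ≡ 1 (mod 2), yet 1 ≡ 1 (mod 10), not 8.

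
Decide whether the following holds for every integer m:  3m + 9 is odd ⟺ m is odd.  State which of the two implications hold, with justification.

(→) This fails: m = 6 gives 3m + 9 = 27, which is odd, but 6 is even, not odd.

(←) This also fails: m = 7 is odd, but 3m + 9 = 30 is even, not odd.

(⇒) fails and (⇐) fails.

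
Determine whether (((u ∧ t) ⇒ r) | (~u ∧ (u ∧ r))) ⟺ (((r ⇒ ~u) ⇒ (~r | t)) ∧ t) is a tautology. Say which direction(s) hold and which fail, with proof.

(⇒) fails and (⇐) fails.

(⇒) This fails. Under t = F, u = F, r = F, the left side is true but the right side is false.

(⇐) This fails. Under t = T, u = T, r = F, the left side is false but the right side is true.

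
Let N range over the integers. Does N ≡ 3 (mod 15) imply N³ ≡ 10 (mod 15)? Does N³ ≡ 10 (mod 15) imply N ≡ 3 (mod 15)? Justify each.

(⇒) This fails: take N = 3. Then 3 ≡ 3 (mod 15), but 3³ = 27 ≡ 12 (mod 15), not 10.

(⇐) This fails: take N = 10. Then 10³ = 1000 ≡ 10 (mod 15), yet 10 ≡ 10 (mod 15), not 3.

Neither implication holds.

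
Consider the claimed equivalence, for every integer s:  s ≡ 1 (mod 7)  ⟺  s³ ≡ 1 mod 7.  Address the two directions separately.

(⇐) This fails: take s = 2. Then 2³ = 8 ≡ 1 (mod 7), yet 2 ≡ 2 (mod 7), not 1.

(⇒) Suppose s ≡ 1 (mod 7). Write s = 7j + 1. Then (7j + 1)³ = 343j³ + 147j² + 21j + 1 = 7(49j³ + 21j² + 3j) + 1, so s³ ≡ 1 (mod 7).

(⇒) holds; (⇐) fails.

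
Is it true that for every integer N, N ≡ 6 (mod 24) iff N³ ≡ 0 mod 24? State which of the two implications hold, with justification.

Only the forward direction holds.

(←) This fails: take N = 0. Then 0³ = 0 ≡ 0 (mod 24), yet 0 ≡ 0 (mod 24), not 6.

(→) Suppose N ≡ 6 (mod 24). Write N = 24j + 6. Then (24j + 6)³ = 13824j³ + 10368j² + 2592j + 216 = 24(576j³ + 432j² + 108j + 9) + 0, so N³ ≡ 0 (mod 24).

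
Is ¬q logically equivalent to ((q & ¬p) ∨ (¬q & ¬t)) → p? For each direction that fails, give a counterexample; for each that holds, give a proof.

(⇒) This fails. Under t = F, q = F, p = F, the left side is true but the right side is false.

(⇐) This fails. Under t = F, q = T, p = T, the left side is false but the right side is true.

Neither implication holds.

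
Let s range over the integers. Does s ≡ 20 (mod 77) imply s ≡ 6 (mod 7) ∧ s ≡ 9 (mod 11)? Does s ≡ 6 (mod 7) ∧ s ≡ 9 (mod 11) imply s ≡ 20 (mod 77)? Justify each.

(→) Suppose s ≡ 20 (mod 77); write s = 77j + 20. Since 7 ∣ 77, reducing mod 7 gives s ≡ 20 ≡ 6 (mod 7); since 11 ∣ 77, reducing mod 11 gives s ≡ 20 ≡ 9 (mod 11).

(←) Conversely, if s ≡ 6 (mod 7) and s ≡ 9 (mod 11), then by the Chinese remainder theorem s ≡ 20 (mod 77). This is exactly s ≡ 20 (mod 77).

Both directions hold.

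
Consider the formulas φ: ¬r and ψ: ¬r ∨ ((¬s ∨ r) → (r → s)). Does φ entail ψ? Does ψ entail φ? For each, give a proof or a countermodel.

The forward direction holds; the converse fails.

(⟹) Assume the antecedent. If s is true, ¬r ∨ ((¬s ∨ r) → (r → s)) reduces to true regardless of the other variables. If s is false, the antecedent forces (s = F, r = F), and ¬r ∨ ((¬s ∨ r) → (r → s)) holds there. Either way ¬r ∨ ((¬s ∨ r) → (r → s)) holds.

(⟸) This fails. Under s = T, r = T, the left side is false but the right side is true.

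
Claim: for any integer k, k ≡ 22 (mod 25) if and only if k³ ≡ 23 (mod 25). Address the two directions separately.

Both directions hold; the statement is true.

Converse. Suppose k³ ≡ 23 (mod 25). The only residue r in {0, …, 24} with r³ ≡ 23 (mod 25) is r = 22, so k ≡ 22 (mod 25).

Forward direction. Suppose k ≡ 22 (mod 25). Write k = 25j + 22. Then (25j + 22)³ = 15625j³ + 41250j² + 36300j + 10648 = 25(625j³ + 1650j² + 1452j + 425) + 23, so k³ ≡ 23 (mod 25).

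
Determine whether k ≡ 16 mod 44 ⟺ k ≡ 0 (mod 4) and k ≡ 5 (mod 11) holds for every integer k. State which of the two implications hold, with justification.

Both implications hold.

(⇐) If k ≡ 0 (mod 4) and k ≡ 5 (mod 11), then by the Chinese remainder theorem k ≡ 16 (mod 44). This is exactly k ≡ 16 (mod 44).

(⇒) Suppose k ≡ 16 (mod 44); write k = 44j + 16. Since 4 ∣ 44, reducing mod 4 gives k ≡ 16 ≡ 0 (mod 4); since 11 ∣ 44, reducing mod 11 gives k ≡ 16 ≡ 5 (mod 11).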